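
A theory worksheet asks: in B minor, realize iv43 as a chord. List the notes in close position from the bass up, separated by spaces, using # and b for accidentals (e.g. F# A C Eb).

B D E G

The numeral's case and figure indicate a minor seventh chord. In B minor its root, the subdominant, is E.
That chord is spelled E-G-B-D.
The figured bass 43 indicates second inversion, placing the fifth (B) in the bass: B-D-E-G.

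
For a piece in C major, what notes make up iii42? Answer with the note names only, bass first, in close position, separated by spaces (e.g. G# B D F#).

In C major, the mediant is E, and the diatonic chord built there is a minor seventh chord.
Stacking thirds from E gives E-G-B-D.
With the 42 figure the chord is in third inversion; from the bass D upward in close position it reads D-E-G-B.

D E G B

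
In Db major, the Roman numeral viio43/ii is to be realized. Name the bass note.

Ab

The applied chord viio43/ii is rooted on D: D-F-Ab-Cb.
The figure 43 means second inversion — the fifth is in the bass.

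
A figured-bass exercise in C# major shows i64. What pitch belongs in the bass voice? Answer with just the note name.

G#

i in C# major has root C#; the chord is C#-E-G#.
The figure 64 means second inversion — the fifth is in the bass.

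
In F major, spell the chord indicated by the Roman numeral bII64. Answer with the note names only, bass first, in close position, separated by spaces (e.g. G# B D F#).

Scale degree 2 in F major is G; lowering it a half step gives Gb. bII64 is the Neapolitan chord — a major triad on the lowered second degree.
So the chord is Gb-Bb-Db.
The figured bass 64 indicates second inversion, placing the fifth (Db) in the bass: Db-Gb-Bb.

Db Gb Bb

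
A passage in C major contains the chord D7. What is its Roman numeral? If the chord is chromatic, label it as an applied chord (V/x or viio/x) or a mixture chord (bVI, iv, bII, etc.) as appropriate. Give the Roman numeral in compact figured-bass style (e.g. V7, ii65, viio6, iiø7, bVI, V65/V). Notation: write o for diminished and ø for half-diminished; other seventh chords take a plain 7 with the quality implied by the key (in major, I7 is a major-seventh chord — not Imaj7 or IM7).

The pitches D-F#-A-C form a dominant seventh chord rooted on D.
D is not a diatonic chord root with this quality in C major, but it lies a perfect fifth above G (V), so the chord functions as an applied dominant of V.

V7/V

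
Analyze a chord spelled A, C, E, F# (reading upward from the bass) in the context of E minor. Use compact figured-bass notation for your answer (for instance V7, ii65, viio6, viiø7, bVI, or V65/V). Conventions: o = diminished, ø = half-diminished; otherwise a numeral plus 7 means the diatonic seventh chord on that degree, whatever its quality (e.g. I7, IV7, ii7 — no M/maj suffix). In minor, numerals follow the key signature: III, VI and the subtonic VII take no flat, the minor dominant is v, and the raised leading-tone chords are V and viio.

iiø65

Stacked in thirds the chord is F#-A-C-E: a half-diminished seventh chord on F#.
In E minor, F# is the supertonic; the diatonic half-diminished seventh chord there is iiø7.
With A in the bass the chord is in first inversion, so the figured bass is 65.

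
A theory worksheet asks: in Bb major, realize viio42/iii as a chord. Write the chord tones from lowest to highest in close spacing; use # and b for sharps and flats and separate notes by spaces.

Bb C# E G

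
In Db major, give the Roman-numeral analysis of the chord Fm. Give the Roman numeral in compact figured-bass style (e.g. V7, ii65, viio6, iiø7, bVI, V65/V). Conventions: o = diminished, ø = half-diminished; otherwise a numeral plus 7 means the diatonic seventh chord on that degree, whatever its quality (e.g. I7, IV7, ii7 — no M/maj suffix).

iii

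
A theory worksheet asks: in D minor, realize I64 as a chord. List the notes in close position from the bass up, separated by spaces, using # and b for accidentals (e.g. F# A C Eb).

A D F#

I64 is the major tonic (Picardy third), borrowed from the parallel major. In D minor that root is D.
So the chord is D-F#-A.
The figured bass 64 indicates second inversion, placing the fifth (A) in the bass: A-D-F#.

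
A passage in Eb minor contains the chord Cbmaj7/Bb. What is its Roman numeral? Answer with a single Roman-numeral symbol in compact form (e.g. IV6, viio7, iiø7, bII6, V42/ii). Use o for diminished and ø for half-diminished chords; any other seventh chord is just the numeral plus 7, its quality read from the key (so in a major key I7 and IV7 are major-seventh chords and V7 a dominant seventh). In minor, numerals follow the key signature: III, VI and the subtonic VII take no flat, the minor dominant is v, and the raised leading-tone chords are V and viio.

VI42

Stacked in thirds the chord is Cb-Eb-Gb-Bb: a major seventh chord on Cb.
In Eb minor, Cb is the submediant; the diatonic major seventh chord there is VI7.
With Bb in the bass the chord is in third inversion, so the figured bass is 42.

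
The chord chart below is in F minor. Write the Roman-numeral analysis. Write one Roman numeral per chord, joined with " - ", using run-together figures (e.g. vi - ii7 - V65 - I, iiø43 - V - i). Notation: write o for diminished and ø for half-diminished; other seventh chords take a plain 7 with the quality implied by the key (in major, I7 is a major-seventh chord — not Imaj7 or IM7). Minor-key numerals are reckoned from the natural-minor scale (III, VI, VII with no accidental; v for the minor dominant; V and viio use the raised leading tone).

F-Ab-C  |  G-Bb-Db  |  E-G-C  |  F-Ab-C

F-Ab-C: minor triad on F = scale degree 1 → i.
G-Bb-Db: diminished triad on G = scale degree 2 → iio.
E-G-C has root C, degree 5 in F minor, so V6.
F-Ab-C: root F is the tonic; minor triad there is i.

i - iio - V6 - i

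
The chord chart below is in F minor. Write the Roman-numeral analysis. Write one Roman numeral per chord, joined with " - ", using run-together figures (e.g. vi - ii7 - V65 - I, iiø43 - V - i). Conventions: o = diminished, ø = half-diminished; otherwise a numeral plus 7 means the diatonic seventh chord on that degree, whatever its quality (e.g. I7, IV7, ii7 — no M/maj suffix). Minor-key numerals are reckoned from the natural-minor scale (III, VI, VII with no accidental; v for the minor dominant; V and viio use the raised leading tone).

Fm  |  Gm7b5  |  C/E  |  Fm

Fm has root F, degree 1 in F minor, so i.
Gm7b5: root G is the supertonic; half-diminished seventh chord there is iiø7.
C/E has root C, degree 5 in F minor, so V6.
Fm: root F is the tonic; minor triad there is i.

i - iiø7 - V6 - i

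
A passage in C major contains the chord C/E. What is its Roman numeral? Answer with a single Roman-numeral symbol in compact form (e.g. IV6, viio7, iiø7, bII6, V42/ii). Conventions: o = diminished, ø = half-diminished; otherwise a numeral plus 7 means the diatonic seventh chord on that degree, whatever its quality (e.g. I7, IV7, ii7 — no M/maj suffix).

I6

The pitches C-E-G form a major triad rooted on C.
In C major, C is the tonic; the diatonic major triad there is I.
With E in the bass the chord is in first inversion, so the figured bass is 6.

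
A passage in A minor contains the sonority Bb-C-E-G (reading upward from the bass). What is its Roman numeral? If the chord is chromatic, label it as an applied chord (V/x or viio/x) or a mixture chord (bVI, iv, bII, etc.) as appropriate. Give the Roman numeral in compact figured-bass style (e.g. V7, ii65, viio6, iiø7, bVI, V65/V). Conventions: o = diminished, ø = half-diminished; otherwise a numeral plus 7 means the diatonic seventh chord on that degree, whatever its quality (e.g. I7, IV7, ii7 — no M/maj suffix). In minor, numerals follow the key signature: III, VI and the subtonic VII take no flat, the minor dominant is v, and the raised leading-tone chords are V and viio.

The pitches C-E-G-Bb form a dominant seventh chord rooted on C.
C is not a diatonic chord root with this quality in A minor, but it lies a perfect fifth above F (VI), so the chord functions as an applied dominant of VI.
With Bb in the bass the chord is in third inversion, so the figured bass is 42.

V42/VI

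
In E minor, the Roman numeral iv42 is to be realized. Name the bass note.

G

iv in E minor has root A; the chord is A-C-E-G.
The figure 42 means third inversion — the seventh is in the bass.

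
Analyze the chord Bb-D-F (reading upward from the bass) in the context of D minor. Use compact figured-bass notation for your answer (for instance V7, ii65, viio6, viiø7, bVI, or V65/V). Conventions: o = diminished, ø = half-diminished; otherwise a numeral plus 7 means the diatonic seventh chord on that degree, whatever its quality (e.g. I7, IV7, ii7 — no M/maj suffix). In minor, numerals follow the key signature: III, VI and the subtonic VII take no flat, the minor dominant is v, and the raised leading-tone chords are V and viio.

VI

Stacked in thirds the chord is Bb-D-F: a major triad on Bb.
In D minor, Bb is the submediant; the diatonic major triad there is VI.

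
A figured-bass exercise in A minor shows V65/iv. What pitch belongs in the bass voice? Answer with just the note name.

The applied chord V65/iv is rooted on A: A-C#-E-G.
The figure 65 means first inversion — the third is in the bass.

C#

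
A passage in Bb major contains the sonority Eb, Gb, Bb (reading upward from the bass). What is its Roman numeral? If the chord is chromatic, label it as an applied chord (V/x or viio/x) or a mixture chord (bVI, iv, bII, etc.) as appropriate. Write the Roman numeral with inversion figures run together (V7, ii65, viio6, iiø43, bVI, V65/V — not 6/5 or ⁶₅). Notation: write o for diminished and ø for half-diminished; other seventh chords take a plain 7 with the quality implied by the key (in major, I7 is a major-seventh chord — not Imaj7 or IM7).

The pitches Eb-Gb-Bb form a minor triad rooted on Eb.
Eb is the fourth degree of Bb major. This is the minor subdominant, borrowed from the parallel minor.

iv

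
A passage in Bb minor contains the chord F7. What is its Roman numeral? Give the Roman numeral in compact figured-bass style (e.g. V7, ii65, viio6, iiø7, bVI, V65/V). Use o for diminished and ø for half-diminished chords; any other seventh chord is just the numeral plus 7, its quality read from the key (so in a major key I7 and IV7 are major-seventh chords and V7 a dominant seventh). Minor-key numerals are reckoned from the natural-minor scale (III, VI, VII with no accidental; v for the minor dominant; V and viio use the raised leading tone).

Stacked in thirds the chord is F-A-C-Eb: a dominant seventh chord on F.
F is scale degree 5 in Bb minor, and a dominant seventh chord on that degree is written V7.

V7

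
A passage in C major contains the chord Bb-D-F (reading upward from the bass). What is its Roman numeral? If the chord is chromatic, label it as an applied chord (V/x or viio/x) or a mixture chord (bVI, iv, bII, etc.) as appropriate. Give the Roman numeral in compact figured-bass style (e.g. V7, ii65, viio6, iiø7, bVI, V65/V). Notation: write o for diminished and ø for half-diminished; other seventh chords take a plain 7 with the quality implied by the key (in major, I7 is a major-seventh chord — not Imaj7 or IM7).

The pitches Bb-D-F form a major triad rooted on Bb.
Bb is the lowered seventh degree of C major (diatonic 7 would be B). This is a major triad on the lowered seventh degree (the subtonic), borrowed from the parallel minor.

bVII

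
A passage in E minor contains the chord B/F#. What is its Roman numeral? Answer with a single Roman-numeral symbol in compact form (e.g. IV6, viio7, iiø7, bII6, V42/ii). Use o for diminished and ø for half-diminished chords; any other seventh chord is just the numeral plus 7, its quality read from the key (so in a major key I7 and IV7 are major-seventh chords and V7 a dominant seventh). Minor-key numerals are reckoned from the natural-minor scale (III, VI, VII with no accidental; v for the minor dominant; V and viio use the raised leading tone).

The pitches B-D#-F# form a major triad rooted on B.
B is scale degree 5 in E minor, and a major triad on that degree is written V.
With F# in the bass the chord is in second inversion, so the figured bass is 64.

V64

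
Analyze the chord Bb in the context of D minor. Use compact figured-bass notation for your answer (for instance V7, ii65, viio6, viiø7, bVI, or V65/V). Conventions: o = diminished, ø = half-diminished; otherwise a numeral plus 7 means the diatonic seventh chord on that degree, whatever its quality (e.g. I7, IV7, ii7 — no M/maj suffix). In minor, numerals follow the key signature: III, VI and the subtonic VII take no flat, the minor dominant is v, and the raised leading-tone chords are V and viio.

The pitches Bb-D-F form a major triad rooted on Bb.
In D minor, Bb is the submediant; the diatonic major triad there is VI.

VI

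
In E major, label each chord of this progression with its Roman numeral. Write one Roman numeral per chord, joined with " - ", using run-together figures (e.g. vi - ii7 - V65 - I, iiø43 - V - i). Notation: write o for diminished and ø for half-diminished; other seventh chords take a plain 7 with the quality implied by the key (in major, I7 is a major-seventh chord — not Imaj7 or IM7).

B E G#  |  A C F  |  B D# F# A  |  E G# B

B-E-G#: root E is the tonic; major triad there is I64.
A-C-F is non-diatonic — a major triad on the lowered supertonic (F): the Neapolitan sixth, bII6 (third, A, in the bass — hence the 6).
B-D#-F#-A: root B is the dominant; dominant seventh chord there is V7.
E-G#-B has root E, degree 1 in E major, so I.

I64 - bII6 - V7 - I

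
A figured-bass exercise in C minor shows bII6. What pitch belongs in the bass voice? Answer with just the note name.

F

bII in C minor has root Db; the chord is Db-F-Ab.
The figure 6 means first inversion — the third is in the bass.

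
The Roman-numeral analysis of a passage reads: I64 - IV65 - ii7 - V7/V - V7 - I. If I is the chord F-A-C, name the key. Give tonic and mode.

F major

I is given as F-A-C — a major triad with root F.
If F is scale degree 1 and the mode makes that degree carry a major triad, the tonic is F and the mode is major.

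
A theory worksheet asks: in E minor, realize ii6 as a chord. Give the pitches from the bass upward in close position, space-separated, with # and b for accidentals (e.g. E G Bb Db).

A C# F#

ii6 is the minor supertonic, borrowed from the parallel major (the Dorian ii). In E minor that root is F#.
So the chord is F#-A-C#.
With the 6 figure the chord is in first inversion; from the bass A upward in close position it reads A-C#-F#.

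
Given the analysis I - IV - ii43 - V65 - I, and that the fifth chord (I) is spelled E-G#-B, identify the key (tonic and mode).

E major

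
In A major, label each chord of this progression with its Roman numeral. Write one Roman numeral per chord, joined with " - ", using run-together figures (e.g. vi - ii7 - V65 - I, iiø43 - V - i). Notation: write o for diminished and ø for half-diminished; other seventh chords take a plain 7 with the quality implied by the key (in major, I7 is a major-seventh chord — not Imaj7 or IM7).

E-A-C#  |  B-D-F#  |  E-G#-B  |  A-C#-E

I64 - ii - V - I

E-A-C#: major triad on A = scale degree 1 → I64.
B-D-F#: minor triad on B = scale degree 2 → ii.
E-G#-B has root E, degree 5 in A major, so V.
A-C#-E: major triad on A = scale degree 1 → I.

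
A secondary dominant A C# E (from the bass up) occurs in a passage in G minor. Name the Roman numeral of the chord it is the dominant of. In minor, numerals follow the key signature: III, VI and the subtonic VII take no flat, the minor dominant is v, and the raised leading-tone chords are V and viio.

The chord is a major triad on A.
A dominant resolves down a perfect fifth: A → D. In G minor, D is scale degree 5, i.e. V.

V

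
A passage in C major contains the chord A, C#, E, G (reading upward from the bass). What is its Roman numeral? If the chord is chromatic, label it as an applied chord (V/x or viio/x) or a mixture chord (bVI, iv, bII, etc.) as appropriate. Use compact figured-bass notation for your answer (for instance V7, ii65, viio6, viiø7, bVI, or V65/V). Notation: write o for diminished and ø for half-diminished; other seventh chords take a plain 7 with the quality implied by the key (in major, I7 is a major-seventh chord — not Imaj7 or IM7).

The pitches A-C#-E-G form a dominant seventh chord rooted on A.
A is not a diatonic chord root with this quality in C major, but it lies a perfect fifth above D (ii), so the chord functions as an applied dominant of ii.

V7/ii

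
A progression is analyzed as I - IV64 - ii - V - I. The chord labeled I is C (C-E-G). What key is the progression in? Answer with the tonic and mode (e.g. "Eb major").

The anchor chord is a major triad on C, labeled I.
If C is scale degree 1 and the mode makes that degree carry a major triad, the tonic is C and the mode is major.

C major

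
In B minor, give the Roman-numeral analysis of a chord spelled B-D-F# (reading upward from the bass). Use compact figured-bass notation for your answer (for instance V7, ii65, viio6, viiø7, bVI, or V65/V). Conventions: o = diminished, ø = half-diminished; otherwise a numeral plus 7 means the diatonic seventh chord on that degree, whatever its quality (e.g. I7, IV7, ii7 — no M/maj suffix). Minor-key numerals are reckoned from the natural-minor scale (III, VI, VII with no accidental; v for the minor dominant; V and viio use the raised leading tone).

i

Stacked in thirds the chord is B-D-F#: a minor triad on B.
B is scale degree 1 in B minor, and a minor triad on that degree is written i.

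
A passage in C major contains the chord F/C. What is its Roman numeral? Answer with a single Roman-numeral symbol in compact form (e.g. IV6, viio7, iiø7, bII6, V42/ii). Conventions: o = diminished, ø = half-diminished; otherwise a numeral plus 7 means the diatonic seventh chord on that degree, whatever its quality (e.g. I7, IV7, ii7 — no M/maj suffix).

The pitches F-A-C form a major triad rooted on F.
F is scale degree 4 in C major, and a major triad on that degree is written IV.
With C in the bass the chord is in second inversion, so the figured bass is 64.

IV64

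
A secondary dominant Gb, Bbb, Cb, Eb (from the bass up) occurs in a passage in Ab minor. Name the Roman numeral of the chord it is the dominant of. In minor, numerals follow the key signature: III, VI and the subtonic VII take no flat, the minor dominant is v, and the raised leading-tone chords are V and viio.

VI

The chord is a dominant seventh chord on Cb.
A dominant resolves down a perfect fifth: Cb → Fb. In Ab minor, Fb is scale degree 6, i.e. VI.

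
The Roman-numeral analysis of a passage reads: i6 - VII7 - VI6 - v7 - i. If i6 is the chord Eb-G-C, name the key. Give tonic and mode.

C minor

The chord Cm/Eb is a minor triad rooted on C; its label is i6.
If C is scale degree 1 and the mode makes that degree carry a minor triad, the tonic is C and the mode is minor.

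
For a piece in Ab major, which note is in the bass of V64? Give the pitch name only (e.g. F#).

V in Ab major has root Eb; the chord is Eb-G-Bb.
The figure 64 means second inversion — the fifth is in the bass.

Bb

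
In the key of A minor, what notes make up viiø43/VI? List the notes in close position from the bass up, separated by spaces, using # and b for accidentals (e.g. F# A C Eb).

viiø43/VI is a secondary leading-tone chord. The target VI is F in A minor; the applied chord is rooted a semitone below, on E.
Building a half-diminished seventh chord on E gives E-G-Bb-D.
With the 43 figure the chord is in second inversion; from the bass Bb upward in close position it reads Bb-D-E-G.

Bb D E G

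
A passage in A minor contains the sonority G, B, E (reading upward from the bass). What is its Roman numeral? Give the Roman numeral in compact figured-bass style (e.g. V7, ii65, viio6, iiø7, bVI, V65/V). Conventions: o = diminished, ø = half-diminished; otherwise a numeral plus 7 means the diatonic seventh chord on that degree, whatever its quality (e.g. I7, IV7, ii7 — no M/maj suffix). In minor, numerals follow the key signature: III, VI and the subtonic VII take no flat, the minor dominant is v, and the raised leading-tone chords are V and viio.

Stacked in thirds the chord is E-G-B: a minor triad on E.
E is scale degree 5 in A minor, and a minor triad on that degree is written v.
With G in the bass the chord is in first inversion, so the figured bass is 6.

v6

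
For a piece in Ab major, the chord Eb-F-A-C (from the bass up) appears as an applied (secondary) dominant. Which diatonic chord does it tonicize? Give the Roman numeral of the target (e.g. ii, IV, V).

ii

The chord is a dominant seventh chord on F.
A dominant resolves down a perfect fifth: F → Bb. In Ab major, Bb is scale degree 2, i.e. ii.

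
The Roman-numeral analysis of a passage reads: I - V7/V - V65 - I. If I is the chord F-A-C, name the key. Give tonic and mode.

F major

I is given as F-A-C — a major triad with root F.
If F is scale degree 1 and the mode makes that degree carry a major triad, the tonic is F and the mode is major.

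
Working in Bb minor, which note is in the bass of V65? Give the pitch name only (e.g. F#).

A

V in Bb minor has root F; the chord is F-A-C-Eb.
The figure 65 means first inversion — the third is in the bass.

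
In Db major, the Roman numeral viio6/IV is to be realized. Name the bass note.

Ab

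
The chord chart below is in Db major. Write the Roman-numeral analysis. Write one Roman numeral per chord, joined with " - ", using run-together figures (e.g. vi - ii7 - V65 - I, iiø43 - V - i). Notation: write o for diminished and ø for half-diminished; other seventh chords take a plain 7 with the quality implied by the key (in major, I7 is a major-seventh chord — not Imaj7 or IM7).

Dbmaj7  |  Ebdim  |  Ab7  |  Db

I7 - iio - V7 - I

Dbmaj7: root Db is the tonic; major seventh chord there is I7.
Ebdim: diminished triad on Eb — chromatic; iio (borrowed from the parallel minor).
Ab7: root Ab is the dominant; dominant seventh chord there is V7.
Db: major triad on Db = scale degree 1 → I.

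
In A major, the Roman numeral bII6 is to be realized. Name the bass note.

D

bII in A major has root Bb; the chord is Bb-D-F.
The figure 6 means first inversion — the third is in the bass.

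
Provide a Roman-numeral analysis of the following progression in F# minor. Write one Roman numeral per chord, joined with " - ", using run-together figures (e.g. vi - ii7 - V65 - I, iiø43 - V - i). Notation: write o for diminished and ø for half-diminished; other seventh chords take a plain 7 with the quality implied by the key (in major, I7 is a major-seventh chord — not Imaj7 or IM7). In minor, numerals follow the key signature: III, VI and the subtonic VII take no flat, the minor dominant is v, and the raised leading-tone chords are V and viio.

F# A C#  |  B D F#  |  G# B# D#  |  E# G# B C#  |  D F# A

i - iv - V/V - V65 - VI

F#-A-C#: minor triad on F# = scale degree 1 → i.
B-D-F#: minor triad on B = scale degree 4 → iv.
G#-B#-D#: chromatic; G# is V of V, so V/V.
E#-G#-B-C# has root C#, degree 5 in F# minor, so V65.
D-F#-A has root D, degree 6 in F# minor, so VI.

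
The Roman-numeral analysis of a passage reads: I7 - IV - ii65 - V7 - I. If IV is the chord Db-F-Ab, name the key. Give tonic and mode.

Ab major

The chord Db is a major triad rooted on Db; its label is IV.
IV on Db implies Db is the subdominant; that puts the tonic at Ab, and the uppercase numeral fits major mode.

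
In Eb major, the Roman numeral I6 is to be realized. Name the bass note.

I in Eb major has root Eb; the chord is Eb-G-Bb.
The figure 6 means first inversion — the third is in the bass.

G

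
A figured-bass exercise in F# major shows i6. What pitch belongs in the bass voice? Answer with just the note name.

i in F# major has root F#; the chord is F#-A-C#.
The figure 6 means first inversion — the third is in the bass.

A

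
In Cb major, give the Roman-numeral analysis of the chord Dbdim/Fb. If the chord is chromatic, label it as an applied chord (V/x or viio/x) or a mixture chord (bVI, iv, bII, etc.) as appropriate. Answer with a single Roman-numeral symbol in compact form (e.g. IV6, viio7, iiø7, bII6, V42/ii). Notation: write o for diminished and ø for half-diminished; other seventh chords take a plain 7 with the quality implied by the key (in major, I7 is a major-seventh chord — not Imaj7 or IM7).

iio6

The pitches Db-Fb-Abb form a diminished triad rooted on Db.
Db is the second degree of Cb major. This is the diminished supertonic triad, borrowed from the parallel minor.
With Fb in the bass the chord is in first inversion, so the figured bass is 6.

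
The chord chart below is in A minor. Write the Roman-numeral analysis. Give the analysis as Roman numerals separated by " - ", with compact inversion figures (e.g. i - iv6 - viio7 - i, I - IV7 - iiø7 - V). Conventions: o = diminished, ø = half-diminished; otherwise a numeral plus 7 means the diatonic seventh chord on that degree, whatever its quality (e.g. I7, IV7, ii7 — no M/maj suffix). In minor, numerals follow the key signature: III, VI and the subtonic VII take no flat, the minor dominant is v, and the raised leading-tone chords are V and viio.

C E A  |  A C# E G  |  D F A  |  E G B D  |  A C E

i6 - V7/iv - iv - v7 - i

C-E-A: minor triad on A = scale degree 1 → i6.
A-C#-E-G is the secondary dominant of iv (dominant seventh chord on A): V7/iv.
D-F-A: minor triad on D = scale degree 4 → iv.
E-G-B-D: root E is the dominant; minor seventh chord there is v7.
A-C-E: minor triad on A = scale degree 1 → i.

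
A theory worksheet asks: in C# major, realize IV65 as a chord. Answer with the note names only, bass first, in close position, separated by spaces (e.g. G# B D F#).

A# C# E# F#

The numeral's case and figure indicate a major seventh chord. In C# major its root, the subdominant, is F#.
That chord is spelled F#-A#-C#-E#.
With the 65 figure the chord is in first inversion; from the bass A# upward in close position it reads A#-C#-E#-F#.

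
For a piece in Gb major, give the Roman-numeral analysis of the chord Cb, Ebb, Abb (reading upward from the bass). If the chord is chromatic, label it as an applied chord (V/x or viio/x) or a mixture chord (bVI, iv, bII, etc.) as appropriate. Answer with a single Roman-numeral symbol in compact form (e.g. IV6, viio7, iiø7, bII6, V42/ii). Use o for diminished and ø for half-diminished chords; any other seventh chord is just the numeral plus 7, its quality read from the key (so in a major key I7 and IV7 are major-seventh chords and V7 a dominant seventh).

Stacked in thirds the chord is Abb-Cb-Ebb: a major triad on Abb.
Abb is the lowered second degree of Gb major (diatonic 2 would be Ab). This is the Neapolitan sixth — a major triad on the lowered second degree, here in its customary first inversion.
With Cb in the bass the chord is in first inversion, so the figured bass is 6.

bII6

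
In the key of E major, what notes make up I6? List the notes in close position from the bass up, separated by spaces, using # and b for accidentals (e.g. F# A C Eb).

G# B E

The numeral's case and figure indicate a major triad. In E major its root, the tonic, is E.
Stacking thirds from E gives E-G#-B.
The figured bass 6 indicates first inversion, placing the third (G#) in the bass: G#-B-E.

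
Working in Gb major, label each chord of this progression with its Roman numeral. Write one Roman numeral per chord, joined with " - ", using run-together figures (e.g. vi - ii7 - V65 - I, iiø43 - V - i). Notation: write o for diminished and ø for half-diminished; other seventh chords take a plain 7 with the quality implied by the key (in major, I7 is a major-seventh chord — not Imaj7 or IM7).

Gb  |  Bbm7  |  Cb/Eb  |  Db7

Gb has root Gb, degree 1 in Gb major, so I.
Bbm7: root Bb is the mediant; minor seventh chord there is iii7.
Cb/Eb has root Cb, degree 4 in Gb major, so IV6.
Db7 has root Db, degree 5 in Gb major, so V7.

I - iii7 - IV6 - V7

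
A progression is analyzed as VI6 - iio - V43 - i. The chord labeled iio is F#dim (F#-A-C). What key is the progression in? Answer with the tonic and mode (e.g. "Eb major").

E minor

iio is given as F#-A-C — a diminished triad with root F#.
Counting down one scale step from F# places the tonic on E; a diminished triad on degree 2 is diatonic only in minor.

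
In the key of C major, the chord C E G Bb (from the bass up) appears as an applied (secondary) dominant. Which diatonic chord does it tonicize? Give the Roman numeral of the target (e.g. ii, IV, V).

IV

The chord is a dominant seventh chord on C.
A dominant resolves down a perfect fifth: C → F. In C major, F is scale degree 4, i.e. IV.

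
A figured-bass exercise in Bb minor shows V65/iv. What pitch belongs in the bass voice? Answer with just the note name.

D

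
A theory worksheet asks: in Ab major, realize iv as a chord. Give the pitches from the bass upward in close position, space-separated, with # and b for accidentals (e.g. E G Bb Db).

iv is the minor subdominant, borrowed from the parallel minor. In Ab major that root is Db.
So the chord is Db-Fb-Ab.

Db Fb Ab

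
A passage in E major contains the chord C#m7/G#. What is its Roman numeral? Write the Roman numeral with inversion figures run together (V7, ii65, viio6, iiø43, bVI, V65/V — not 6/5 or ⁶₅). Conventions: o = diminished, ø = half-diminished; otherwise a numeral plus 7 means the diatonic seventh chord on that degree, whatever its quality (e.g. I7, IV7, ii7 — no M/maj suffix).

vi43

The pitches C#-E-G#-B form a minor seventh chord rooted on C#.
C# is scale degree 6 in E major, and a minor seventh chord on that degree is written vi7.
With G# in the bass the chord is in second inversion, so the figured bass is 43.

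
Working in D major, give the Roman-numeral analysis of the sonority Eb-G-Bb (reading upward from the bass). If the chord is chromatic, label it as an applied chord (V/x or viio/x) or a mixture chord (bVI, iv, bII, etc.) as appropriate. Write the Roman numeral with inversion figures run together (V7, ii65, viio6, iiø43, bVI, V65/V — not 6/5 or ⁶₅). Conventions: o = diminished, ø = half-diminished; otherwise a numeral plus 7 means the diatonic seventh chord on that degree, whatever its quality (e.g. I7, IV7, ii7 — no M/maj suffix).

The pitches Eb-G-Bb form a major triad rooted on Eb.
Eb is the lowered second degree of D major (diatonic 2 would be E). This is the Neapolitan chord — a major triad on the lowered second degree.

bII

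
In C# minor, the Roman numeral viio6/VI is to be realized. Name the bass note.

The applied chord viio6/VI is rooted on G#: G#-B-D.
The figure 6 means first inversion — the third is in the bass.

B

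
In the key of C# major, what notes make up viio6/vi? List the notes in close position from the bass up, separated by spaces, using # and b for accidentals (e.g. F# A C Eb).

B# D# G##

viio6/vi is a secondary leading-tone chord. The target vi is A# in C# major; the applied chord is rooted a semitone below, on G##.
Building a diminished triad on G## gives G##-B#-D#.
The figured bass 6 indicates first inversion, placing the third (B#) in the bass: B#-D#-G##.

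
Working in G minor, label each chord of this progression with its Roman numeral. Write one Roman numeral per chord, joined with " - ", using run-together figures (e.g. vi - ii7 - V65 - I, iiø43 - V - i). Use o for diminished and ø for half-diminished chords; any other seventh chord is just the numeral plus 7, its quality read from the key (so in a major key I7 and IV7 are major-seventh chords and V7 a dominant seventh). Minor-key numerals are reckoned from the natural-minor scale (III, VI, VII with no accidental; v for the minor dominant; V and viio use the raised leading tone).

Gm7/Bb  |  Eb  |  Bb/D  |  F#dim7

Gm7/Bb: minor seventh chord on G = scale degree 1 → i65.
Eb: root Eb is the submediant; major triad there is VI.
Bb/D: major triad on Bb = scale degree 3 → III6.
F#dim7: root F# is the leading tone; fully diminished seventh chord there is viio7.

i65 - VI - III6 - viio7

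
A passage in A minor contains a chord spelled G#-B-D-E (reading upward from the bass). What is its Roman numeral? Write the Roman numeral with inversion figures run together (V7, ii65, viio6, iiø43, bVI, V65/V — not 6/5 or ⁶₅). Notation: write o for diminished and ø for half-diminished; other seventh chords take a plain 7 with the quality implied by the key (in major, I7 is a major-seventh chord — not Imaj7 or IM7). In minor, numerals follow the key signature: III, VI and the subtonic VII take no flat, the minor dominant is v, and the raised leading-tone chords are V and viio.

Stacked in thirds the chord is E-G#-B-D: a dominant seventh chord on E.
In A minor, E is the dominant; the diatonic dominant seventh chord there is V7.
With G# in the bass the chord is in first inversion, so the figured bass is 65.

V65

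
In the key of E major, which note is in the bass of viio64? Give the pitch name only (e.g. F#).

A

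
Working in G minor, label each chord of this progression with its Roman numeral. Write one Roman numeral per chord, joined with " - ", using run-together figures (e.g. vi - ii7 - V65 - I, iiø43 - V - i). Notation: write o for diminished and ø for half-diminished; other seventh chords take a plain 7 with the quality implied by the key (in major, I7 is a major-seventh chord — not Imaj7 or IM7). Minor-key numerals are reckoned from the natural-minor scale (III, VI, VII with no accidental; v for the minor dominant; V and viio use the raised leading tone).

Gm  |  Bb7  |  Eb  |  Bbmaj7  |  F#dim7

i - V7/VI - VI - III7 - viio7

Gm: root G is the tonic; minor triad there is i.
Bb7: chromatic; Bb is V of VI, so V7/VI.
Eb: root Eb is the submediant; major triad there is VI.
Bbmaj7: root Bb is the mediant; major seventh chord there is III7.
F#dim7: root F# is the leading tone; fully diminished seventh chord there is viio7.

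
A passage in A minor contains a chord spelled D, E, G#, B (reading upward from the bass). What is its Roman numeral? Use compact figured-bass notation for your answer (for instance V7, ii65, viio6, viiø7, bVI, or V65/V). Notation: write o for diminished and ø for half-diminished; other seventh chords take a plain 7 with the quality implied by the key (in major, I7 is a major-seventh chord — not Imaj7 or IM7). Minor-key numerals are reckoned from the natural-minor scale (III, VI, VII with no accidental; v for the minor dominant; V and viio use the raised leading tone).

V42

Stacked in thirds the chord is E-G#-B-D: a dominant seventh chord on E.
In A minor, E is the dominant; the diatonic dominant seventh chord there is V7.
With D in the bass the chord is in third inversion, so the figured bass is 42.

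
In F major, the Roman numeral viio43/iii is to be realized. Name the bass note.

The applied chord viio43/iii is rooted on G#: G#-B-D-F.
The figure 43 means second inversion — the fifth is in the bass.

D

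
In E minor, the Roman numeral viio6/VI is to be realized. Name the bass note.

D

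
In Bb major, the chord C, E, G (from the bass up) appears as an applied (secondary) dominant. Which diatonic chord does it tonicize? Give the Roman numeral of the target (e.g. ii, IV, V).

The chord is a major triad on C.
A dominant resolves down a perfect fifth: C → F. In Bb major, F is scale degree 5, i.e. V.

V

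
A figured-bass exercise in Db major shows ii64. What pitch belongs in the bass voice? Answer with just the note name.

ii in Db major has root Eb; the chord is Eb-Gb-Bb.
The figure 64 means second inversion — the fifth is in the bass.

Bb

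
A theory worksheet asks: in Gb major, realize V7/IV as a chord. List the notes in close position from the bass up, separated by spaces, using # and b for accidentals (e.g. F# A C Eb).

V7/IV is a secondary dominant — the dominant seventh of IV. IV in Gb major is Cb, so the applied chord's root is Gb, a perfect fifth above.
Building a dominant seventh chord on Gb gives Gb-Bb-Db-Fb.

Gb Bb Db Fb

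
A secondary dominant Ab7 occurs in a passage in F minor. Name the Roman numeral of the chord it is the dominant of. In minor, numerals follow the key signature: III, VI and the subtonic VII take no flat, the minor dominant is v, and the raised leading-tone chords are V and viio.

The chord is a dominant seventh chord on Ab.
A dominant resolves down a perfect fifth: Ab → Db. In F minor, Db is scale degree 6, i.e. VI.

VI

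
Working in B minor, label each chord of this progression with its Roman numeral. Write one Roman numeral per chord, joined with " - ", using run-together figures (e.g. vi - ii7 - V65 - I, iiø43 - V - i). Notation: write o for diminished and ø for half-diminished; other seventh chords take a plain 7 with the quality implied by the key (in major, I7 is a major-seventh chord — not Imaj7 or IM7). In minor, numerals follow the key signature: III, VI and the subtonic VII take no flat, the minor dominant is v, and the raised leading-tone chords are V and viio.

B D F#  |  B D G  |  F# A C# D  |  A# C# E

B-D-F#: root B is the tonic; minor triad there is i.
B-D-G: major triad on G = scale degree 6 → VI6.
F#-A-C#-D has root D, degree 3 in B minor, so III65.
A#-C#-E: root A# is the leading tone; diminished triad there is viio.

i - VI6 - III65 - viio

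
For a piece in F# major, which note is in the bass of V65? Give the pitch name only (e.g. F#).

E#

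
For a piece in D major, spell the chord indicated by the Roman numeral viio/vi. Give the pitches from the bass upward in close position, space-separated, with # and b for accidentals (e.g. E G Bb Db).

A# C# E

The slash marks an applied leading-tone chord: viio of vi. In D major, vi is B, so the leading tone to it is A#, a half step below.
Building a diminished triad on A# gives A#-C#-E.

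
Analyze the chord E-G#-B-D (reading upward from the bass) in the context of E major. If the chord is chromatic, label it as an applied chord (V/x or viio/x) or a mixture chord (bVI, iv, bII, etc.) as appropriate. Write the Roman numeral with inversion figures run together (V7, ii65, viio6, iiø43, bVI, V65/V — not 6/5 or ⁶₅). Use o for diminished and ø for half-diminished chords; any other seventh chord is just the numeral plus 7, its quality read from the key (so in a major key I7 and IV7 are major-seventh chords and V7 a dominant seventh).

Stacked in thirds the chord is E-G#-B-D: a dominant seventh chord on E.
E is not a diatonic chord root with this quality in E major, but it lies a perfect fifth above A (IV), so the chord functions as an applied dominant of IV.

V7/IV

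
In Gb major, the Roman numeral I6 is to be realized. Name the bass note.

Bb

I in Gb major has root Gb; the chord is Gb-Bb-Db.
The figure 6 means first inversion — the third is in the bass.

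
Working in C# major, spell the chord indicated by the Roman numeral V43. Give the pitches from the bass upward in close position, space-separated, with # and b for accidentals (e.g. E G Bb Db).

D# F# G# B#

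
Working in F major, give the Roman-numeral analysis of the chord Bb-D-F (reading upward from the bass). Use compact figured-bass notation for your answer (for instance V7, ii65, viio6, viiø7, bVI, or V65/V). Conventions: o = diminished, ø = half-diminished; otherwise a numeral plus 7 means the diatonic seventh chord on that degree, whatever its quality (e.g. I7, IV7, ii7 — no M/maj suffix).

Stacked in thirds the chord is Bb-D-F: a major triad on Bb.
In F major, Bb is the subdominant; the diatonic major triad there is IV.

IV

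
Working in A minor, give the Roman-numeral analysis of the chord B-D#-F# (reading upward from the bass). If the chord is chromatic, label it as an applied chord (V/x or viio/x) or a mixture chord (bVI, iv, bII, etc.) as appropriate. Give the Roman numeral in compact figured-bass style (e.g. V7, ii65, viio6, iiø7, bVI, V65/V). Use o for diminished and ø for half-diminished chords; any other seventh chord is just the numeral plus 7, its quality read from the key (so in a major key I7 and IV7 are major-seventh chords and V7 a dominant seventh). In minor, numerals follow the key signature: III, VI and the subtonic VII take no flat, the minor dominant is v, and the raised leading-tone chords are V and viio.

The pitches B-D#-F# form a major triad rooted on B.
B is not a diatonic chord root with this quality in A minor, but it lies a perfect fifth above E (V), so the chord functions as an applied dominant of V.

V/V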